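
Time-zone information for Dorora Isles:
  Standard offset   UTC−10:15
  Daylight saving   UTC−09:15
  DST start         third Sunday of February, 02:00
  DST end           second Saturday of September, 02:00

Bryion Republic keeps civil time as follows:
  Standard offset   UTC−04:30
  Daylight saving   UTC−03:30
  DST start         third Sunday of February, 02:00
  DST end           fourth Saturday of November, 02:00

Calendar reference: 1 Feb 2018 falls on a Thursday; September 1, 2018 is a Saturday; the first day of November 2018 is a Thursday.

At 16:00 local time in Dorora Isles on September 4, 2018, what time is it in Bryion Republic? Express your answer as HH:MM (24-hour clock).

21:45

1 February 2018 is a Thursday, so the first Sunday is February 4 and the third is February 18.
1 September 2018 is a Saturday, so the first Saturday is September 1 and the second is September 8.
Daylight saving runs 18 February – 8 September; September 4, 2018 is inside that window, so Dorora Isles is at UTC−09:15.
16:00 Dorora Isles + 9h15m = 01:15 UTC (rolling into the next day, 5 September 2018).
1 February 2018 is a Thursday, so the first Sunday is February 4 and the third is February 18.
1 November 2018 is a Thursday, so the first Saturday is November 3 and the fourth is November 24.
At the standard offset (UTC−04:30), 01:15 UTC − 4h30m = 20:45 Bryion Republic standard time (rolling into the previous day, 4 September 2018).
The standard-time date in Bryion Republic, September 4, 2018, falls between 18 February and 24 November, so daylight saving is in effect and Bryion Republic is at UTC−03:30.
01:15 UTC − 3h30m = 21:45 Bryion Republic (rolling into the previous day, 4 September 2018).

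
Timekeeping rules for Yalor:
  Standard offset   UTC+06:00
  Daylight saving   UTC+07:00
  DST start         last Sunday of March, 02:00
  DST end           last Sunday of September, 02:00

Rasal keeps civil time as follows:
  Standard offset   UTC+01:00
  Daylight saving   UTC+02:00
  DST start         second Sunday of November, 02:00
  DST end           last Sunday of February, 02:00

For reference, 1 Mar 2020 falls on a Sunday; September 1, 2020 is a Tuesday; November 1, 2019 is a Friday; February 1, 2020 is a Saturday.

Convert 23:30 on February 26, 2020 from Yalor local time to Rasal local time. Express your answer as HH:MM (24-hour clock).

1 March 2020 is a Sunday, so Sundays fall on 1, 8, 15, 22, 29; the last is March 29.
1 September 2020 is a Tuesday, so Sundays fall on 6, 13, 20, 27; the last is September 27.
Daylight saving runs 29 March – 27 September; February 26, 2020 is outside that window, so Yalor is on standard time at UTC+06:00.
23:30 Yalor − 6h = 17:30 UTC.
1 November 2019 is a Friday, so the first Sunday is November 3 and the second is November 10.
1 February 2020 is a Saturday, so Sundays fall on 2, 9, 16, 23; the last is February 23.
At the standard offset (UTC+01:00), 17:30 UTC + 1h = 18:30 Rasal standard time.
Daylight saving runs 10 November 2019 – 23 February 2020; the standard-time date in Rasal, February 26, 2020, is outside that window, so Rasal is on standard time at UTC+01:00.
17:30 UTC + 1h = 18:30 Rasal.

18:30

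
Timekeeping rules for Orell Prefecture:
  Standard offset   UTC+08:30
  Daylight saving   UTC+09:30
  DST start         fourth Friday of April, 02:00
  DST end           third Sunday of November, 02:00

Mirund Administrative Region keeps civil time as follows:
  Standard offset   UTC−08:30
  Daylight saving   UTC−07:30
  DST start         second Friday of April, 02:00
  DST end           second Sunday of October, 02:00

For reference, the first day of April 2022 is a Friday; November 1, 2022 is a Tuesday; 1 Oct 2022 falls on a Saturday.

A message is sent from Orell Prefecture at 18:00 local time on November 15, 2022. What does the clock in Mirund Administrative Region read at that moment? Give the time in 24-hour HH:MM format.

1 April 2022 is a Friday, so the first Friday is April 1 and the fourth is April 22.
1 November 2022 is a Tuesday, so the first Sunday is November 6 and the third is November 20.
November 15, 2022 falls between 22 April and 20 November, so daylight saving is in effect and Orell Prefecture is at UTC+09:30.
18:00 Orell Prefecture − 9h30m = 08:30 UTC.
1 April 2022 is a Friday, so the first Friday is April 1 and the second is April 8.
1 October 2022 is a Saturday, so the first Sunday is October 2 and the second is October 9.
At the standard offset (UTC−08:30), 08:30 UTC − 8h30m = 00:00 Mirund Administrative Region standard time.
The standard-time date in Mirund Administrative Region, November 15, 2022, is outside the daylight-saving period (8 April – 9 October), so Mirund Administrative Region is on standard time, UTC−08:30.
08:30 UTC − 8h30m = 00:00 Mirund Administrative Region.

00:00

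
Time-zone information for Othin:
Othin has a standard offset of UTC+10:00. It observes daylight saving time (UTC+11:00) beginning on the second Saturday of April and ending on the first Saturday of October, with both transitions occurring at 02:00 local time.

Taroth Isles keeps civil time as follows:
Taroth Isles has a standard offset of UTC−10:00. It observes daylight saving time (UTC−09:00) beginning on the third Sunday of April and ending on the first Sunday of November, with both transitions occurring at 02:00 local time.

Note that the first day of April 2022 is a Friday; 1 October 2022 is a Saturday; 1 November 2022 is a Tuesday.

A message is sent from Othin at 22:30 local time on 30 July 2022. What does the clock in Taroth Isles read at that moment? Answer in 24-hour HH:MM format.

1 April 2022 is a Friday, so the first Saturday is April 2 and the second is April 9.
1 October 2022 is a Saturday, so the first Saturday is October 1.
Daylight saving runs 9 April – 1 October; 30 July 2022 is inside that window, so Othin is at UTC+11:00.
22:30 Othin − 11h = 11:30 UTC.
1 April 2022 is a Friday, so the first Sunday is April 3 and the third is April 17.
1 November 2022 is a Tuesday, so the first Sunday is November 6.
At the standard offset (UTC−10:00), 11:30 UTC − 10h = 01:30 Taroth Isles standard time.
The standard-time date in Taroth Isles, 30 July 2022, lies within the daylight-saving period (17 April – 6 November), so Taroth Isles is on daylight time, UTC−09:00.
11:30 UTC − 9h = 02:30 Taroth Isles.

02:30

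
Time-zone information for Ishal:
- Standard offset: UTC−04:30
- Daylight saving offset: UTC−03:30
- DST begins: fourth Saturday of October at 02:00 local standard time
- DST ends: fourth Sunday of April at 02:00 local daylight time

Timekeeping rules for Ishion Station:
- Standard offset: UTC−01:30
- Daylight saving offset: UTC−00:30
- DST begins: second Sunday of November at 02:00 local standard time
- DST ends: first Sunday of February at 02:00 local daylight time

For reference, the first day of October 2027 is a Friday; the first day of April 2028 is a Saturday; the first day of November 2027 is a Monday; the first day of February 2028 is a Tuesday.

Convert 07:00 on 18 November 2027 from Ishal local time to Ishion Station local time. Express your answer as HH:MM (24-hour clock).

10:00

1 October 2027 is a Friday, so the first Saturday is October 2 and the fourth is October 23.
1 April 2028 is a Saturday, so the first Sunday is April 2 and the fourth is April 23.
18 November 2027 lies within the daylight-saving period (23 October 2027 – 23 April 2028), so Ishal is on daylight time, UTC−03:30.
07:00 Ishal + 3h30m = 10:30 UTC.
1 November 2027 is a Monday, so the first Sunday is November 7 and the second is November 14.
1 February 2028 is a Tuesday, so the first Sunday is February 6.
At the standard offset (UTC−01:30), 10:30 UTC − 1h30m = 09:00 Ishion Station standard time.
Daylight saving runs 14 November 2027 – 6 February 2028; the standard-time date in Ishion Station, 18 November 2027, is inside that window, so Ishion Station is at UTC−00:30.
10:30 UTC − 0h30m = 10:00 Ishion Station.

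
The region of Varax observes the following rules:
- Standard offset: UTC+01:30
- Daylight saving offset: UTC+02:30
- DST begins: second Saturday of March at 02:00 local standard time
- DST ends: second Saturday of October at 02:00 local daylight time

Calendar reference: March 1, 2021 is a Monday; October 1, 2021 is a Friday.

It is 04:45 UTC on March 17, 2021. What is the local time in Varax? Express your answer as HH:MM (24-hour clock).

1 March 2021 is a Monday, so the first Saturday is March 6 and the second is March 13.
1 October 2021 is a Friday, so the first Saturday is October 2 and the second is October 9.
At the standard offset (UTC+01:30), 04:45 UTC + 1h30m = 06:15 Varax standard time.
The standard-time date in Varax, March 17, 2021, falls between 13 March and 9 October, so daylight saving is in effect and Varax is at UTC+02:30.
04:45 UTC + 2h30m = 07:15 local.

07:15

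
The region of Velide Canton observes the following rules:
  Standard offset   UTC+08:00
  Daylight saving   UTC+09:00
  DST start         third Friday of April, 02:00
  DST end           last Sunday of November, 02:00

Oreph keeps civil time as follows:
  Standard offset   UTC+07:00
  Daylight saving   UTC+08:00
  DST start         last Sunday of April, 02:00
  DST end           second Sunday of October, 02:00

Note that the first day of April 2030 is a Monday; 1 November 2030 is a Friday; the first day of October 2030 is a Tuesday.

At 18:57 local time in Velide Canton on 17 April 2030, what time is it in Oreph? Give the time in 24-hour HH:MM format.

1 April 2030 is a Monday, so the first Friday is April 5 and the third is April 19.
1 November 2030 is a Friday, so Sundays fall on 3, 10, 17, 24; the last is November 24.
17 April 2030 does not fall between 19 April and 24 November, so daylight saving is not in effect and Velide Canton is at UTC+08:00.
18:57 Velide Canton − 8h = 10:57 UTC.
1 April 2030 is a Monday, so Sundays fall on 7, 14, 21, 28; the last is April 28.
1 October 2030 is a Tuesday, so the first Sunday is October 6 and the second is October 13.
At the standard offset (UTC+07:00), 10:57 UTC + 7h = 17:57 Oreph standard time.
Daylight saving runs 28 April – 13 October; the standard-time date in Oreph, 17 April 2030, is outside that window, so Oreph is on standard time at UTC+07:00.
10:57 UTC + 7h = 17:57 Oreph.

17:57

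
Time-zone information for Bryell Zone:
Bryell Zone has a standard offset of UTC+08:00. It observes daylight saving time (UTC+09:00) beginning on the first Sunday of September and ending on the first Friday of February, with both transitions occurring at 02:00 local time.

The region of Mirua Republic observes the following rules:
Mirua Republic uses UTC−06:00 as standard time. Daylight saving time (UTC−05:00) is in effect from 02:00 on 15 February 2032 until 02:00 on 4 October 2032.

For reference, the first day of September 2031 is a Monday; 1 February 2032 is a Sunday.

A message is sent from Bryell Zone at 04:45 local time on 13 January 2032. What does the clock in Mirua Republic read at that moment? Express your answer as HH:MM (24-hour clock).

1 September 2031 is a Monday, so the first Sunday is September 7.
1 February 2032 is a Sunday, so the first Friday is February 6.
13 January 2032 falls between 7 September 2031 and 6 February 2032, so daylight saving is in effect and Bryell Zone is at UTC+09:00.
04:45 Bryell Zone − 9h = 19:45 UTC (rolling into the previous day, 12 January 2032).
At the standard offset (UTC−06:00), 19:45 UTC − 6h = 13:45 Mirua Republic standard time.
The standard-time date in Mirua Republic, 12 January 2032, is outside the daylight-saving period (15 February – 4 October), so Mirua Republic is on standard time, UTC−06:00.
19:45 UTC − 6h = 13:45 Mirua Republic.

13:45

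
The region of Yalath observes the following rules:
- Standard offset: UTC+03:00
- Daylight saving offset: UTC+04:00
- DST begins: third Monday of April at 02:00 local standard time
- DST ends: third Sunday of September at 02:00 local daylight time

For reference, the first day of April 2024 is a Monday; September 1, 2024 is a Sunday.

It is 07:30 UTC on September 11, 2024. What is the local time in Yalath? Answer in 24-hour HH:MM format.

11:30

1 April 2024 is a Monday, so the first Monday is April 1 and the third is April 15.
1 September 2024 is a Sunday, so the first Sunday is September 1 and the third is September 15.
At the standard offset (UTC+03:00), 07:30 UTC + 3h = 10:30 Yalath standard time.
The standard-time date in Yalath, September 11, 2024, lies within the daylight-saving period (15 April – 15 September), so Yalath is on daylight time, UTC+04:00.
07:30 UTC + 4h = 11:30 local.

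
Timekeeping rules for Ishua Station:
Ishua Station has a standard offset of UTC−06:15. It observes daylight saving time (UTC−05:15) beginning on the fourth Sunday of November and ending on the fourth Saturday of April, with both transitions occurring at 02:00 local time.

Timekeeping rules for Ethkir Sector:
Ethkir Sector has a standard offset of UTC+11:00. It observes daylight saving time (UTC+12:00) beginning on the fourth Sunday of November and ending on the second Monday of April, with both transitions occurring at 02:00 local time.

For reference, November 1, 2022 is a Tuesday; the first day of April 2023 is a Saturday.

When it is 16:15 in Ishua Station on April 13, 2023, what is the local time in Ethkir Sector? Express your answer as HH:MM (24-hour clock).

1 November 2022 is a Tuesday, so the first Sunday is November 6 and the fourth is November 27.
1 April 2023 is a Saturday, so the first Saturday is April 1 and the fourth is April 22.
April 13, 2023 falls between 27 November 2022 and 22 April 2023, so daylight saving is in effect and Ishua Station is at UTC−05:15.
16:15 Ishua Station + 5h15m = 21:30 UTC.
1 November 2022 is a Tuesday, so the first Sunday is November 6 and the fourth is November 27.
1 April 2023 is a Saturday, so the first Monday is April 3 and the second is April 10.
At the standard offset (UTC+11:00), 21:30 UTC + 11h = 08:30 Ethkir Sector standard time (rolling into the next day, 14 April 2023).
The standard-time date in Ethkir Sector, April 14, 2023, is outside the daylight-saving period (27 November 2022 – 10 April 2023), so Ethkir Sector is on standard time, UTC+11:00.
21:30 UTC + 11h = 08:30 Ethkir Sector (rolling into the next day, 14 April 2023).

08:30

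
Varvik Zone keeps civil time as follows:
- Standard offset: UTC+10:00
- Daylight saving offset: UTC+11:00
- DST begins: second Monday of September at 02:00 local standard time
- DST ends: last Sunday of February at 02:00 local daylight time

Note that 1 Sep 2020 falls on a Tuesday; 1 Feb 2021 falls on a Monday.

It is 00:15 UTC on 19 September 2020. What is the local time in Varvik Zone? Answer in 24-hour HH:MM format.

11:15

1 September 2020 is a Tuesday, so the first Monday is September 7 and the second is September 14.
1 February 2021 is a Monday, so Sundays fall on 7, 14, 21, 28; the last is February 28.
At the standard offset (UTC+10:00), 00:15 UTC + 10h = 10:15 Varvik Zone standard time.
The standard-time date in Varvik Zone, 19 September 2020, lies within the daylight-saving period (14 September 2020 – 28 February 2021), so Varvik Zone is on daylight time, UTC+11:00.
00:15 UTC + 11h = 11:15 local.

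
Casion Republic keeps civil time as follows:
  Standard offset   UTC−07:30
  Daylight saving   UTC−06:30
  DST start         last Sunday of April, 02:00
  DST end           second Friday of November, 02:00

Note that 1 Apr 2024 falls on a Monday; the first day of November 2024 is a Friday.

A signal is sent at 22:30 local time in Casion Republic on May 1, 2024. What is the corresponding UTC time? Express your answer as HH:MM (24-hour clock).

05:00

1 April 2024 is a Monday, so Sundays fall on 7, 14, 21, 28; the last is April 28.
1 November 2024 is a Friday, so the first Friday is November 1 and the second is November 8.
May 1, 2024 falls between 28 April and 8 November, so daylight saving is in effect and Casion Republic is at UTC−06:30.
22:30 local + 6h30m = 05:00 UTC (rolling into the next day, 2 May 2024).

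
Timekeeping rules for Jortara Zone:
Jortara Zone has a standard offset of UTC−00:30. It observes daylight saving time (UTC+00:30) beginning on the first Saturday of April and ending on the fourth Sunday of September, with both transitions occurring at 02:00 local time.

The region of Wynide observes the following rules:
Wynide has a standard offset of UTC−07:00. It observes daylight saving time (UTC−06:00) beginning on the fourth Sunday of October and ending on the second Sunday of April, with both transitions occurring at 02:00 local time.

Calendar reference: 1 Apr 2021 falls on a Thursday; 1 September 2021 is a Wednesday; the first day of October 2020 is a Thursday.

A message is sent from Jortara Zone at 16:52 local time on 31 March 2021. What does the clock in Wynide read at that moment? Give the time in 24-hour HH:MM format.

11:22

1 April 2021 is a Thursday, so the first Saturday is April 3.
1 September 2021 is a Wednesday, so the first Sunday is September 5 and the fourth is September 26.
31 March 2021 is outside the daylight-saving period (3 April – 26 September), so Jortara Zone is on standard time, UTC−00:30.
16:52 Jortara Zone + 0h30m = 17:22 UTC.
1 October 2020 is a Thursday, so the first Sunday is October 4 and the fourth is October 25.
1 April 2021 is a Thursday, so the first Sunday is April 4 and the second is April 11.
At the standard offset (UTC−07:00), 17:22 UTC − 7h = 10:22 Wynide standard time.
Daylight saving runs 25 October 2020 – 11 April 2021; the standard-time date in Wynide, 31 March 2021, is inside that window, so Wynide is at UTC−06:00.
17:22 UTC − 6h = 11:22 Wynide.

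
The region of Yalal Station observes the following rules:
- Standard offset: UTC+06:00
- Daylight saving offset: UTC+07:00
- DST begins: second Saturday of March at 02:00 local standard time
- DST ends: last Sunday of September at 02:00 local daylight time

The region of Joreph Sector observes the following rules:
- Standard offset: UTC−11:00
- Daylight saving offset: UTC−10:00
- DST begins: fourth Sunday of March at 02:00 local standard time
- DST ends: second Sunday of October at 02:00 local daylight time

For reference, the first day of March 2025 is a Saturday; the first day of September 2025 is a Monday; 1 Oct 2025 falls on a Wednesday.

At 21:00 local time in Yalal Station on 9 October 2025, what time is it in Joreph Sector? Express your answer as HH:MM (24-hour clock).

1 March 2025 is a Saturday, so the first Saturday is March 1 and the second is March 8.
1 September 2025 is a Monday, so Sundays fall on 7, 14, 21, 28; the last is September 28.
9 October 2025 is outside the daylight-saving period (8 March – 28 September), so Yalal Station is on standard time, UTC+06:00.
21:00 Yalal Station − 6h = 15:00 UTC.
1 March 2025 is a Saturday, so the first Sunday is March 2 and the fourth is March 23.
1 October 2025 is a Wednesday, so the first Sunday is October 5 and the second is October 12.
At the standard offset (UTC−11:00), 15:00 UTC − 11h = 04:00 Joreph Sector standard time.
Daylight saving runs 23 March – 12 October; the standard-time date in Joreph Sector, 9 October 2025, is inside that window, so Joreph Sector is at UTC−10:00.
15:00 UTC − 10h = 05:00 Joreph Sector.

05:00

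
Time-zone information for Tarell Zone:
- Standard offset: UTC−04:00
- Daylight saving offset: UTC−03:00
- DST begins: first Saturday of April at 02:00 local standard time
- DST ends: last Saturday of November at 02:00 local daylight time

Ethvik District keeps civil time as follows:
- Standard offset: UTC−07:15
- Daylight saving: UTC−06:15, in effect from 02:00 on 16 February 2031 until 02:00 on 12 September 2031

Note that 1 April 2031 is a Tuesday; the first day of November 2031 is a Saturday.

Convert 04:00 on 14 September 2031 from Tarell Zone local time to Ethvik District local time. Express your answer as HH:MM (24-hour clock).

1 April 2031 is a Tuesday, so the first Saturday is April 5.
1 November 2031 is a Saturday, so Saturdays fall on 1, 8, 15, 22, 29; the last is November 29.
14 September 2031 falls between 5 April and 29 November, so daylight saving is in effect and Tarell Zone is at UTC−03:00.
04:00 Tarell Zone + 3h = 07:00 UTC.
At the standard offset (UTC−07:15), 07:00 UTC − 7h15m = 23:45 Ethvik District standard time (rolling into the previous day, 13 September 2031).
The standard-time date in Ethvik District, 13 September 2031, is outside the daylight-saving period (16 February – 12 September), so Ethvik District is on standard time, UTC−07:15.
07:00 UTC − 7h15m = 23:45 Ethvik District (rolling into the previous day, 13 September 2031).

23:45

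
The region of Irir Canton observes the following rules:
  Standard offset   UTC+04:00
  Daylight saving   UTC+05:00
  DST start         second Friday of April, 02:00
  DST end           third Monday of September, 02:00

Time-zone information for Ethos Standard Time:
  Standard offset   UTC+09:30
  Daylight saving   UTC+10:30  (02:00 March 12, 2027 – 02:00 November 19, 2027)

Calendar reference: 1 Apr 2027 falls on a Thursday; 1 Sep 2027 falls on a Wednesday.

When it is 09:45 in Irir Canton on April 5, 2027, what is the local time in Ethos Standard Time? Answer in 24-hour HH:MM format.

16:15

1 April 2027 is a Thursday, so the first Friday is April 2 and the second is April 9.
1 September 2027 is a Wednesday, so the first Monday is September 6 and the third is September 20.
Daylight saving runs 9 April – 20 September; April 5, 2027 is outside that window, so Irir Canton is on standard time at UTC+04:00.
09:45 Irir Canton − 4h = 05:45 UTC.
At the standard offset (UTC+09:30), 05:45 UTC + 9h30m = 15:15 Ethos Standard Time standard time.
The standard-time date in Ethos Standard Time, April 5, 2027, lies within the daylight-saving period (12 March – 19 November), so Ethos Standard Time is on daylight time, UTC+10:30.
05:45 UTC + 10h30m = 16:15 Ethos Standard Time.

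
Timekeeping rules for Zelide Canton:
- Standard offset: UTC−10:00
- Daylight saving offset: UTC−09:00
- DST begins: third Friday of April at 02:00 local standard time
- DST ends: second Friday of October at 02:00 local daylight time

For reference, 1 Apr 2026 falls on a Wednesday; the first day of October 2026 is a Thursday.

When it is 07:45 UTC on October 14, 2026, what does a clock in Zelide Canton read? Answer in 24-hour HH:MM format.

1 April 2026 is a Wednesday, so the first Friday is April 3 and the third is April 17.
1 October 2026 is a Thursday, so the first Friday is October 2 and the second is October 9.
At the standard offset (UTC−10:00), 07:45 UTC − 10h = 21:45 Zelide Canton standard time (rolling into the previous day, 13 October 2026).
Daylight saving runs 17 April – 9 October; the standard-time date in Zelide Canton, October 13, 2026, is outside that window, so Zelide Canton is on standard time at UTC−10:00.
07:45 UTC − 10h = 21:45 local (rolling into the previous day, 13 October 2026).

21:45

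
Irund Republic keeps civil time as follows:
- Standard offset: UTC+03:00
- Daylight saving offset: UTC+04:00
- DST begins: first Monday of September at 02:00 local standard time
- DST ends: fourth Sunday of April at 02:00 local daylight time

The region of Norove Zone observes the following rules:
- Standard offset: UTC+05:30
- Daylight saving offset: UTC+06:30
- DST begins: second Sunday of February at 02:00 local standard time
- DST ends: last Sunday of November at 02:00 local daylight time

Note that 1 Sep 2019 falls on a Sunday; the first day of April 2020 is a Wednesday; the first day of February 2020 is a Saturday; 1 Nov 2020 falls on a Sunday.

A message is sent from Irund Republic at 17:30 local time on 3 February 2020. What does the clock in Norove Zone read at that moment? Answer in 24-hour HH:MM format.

1 September 2019 is a Sunday, so the first Monday is September 2.
1 April 2020 is a Wednesday, so the first Sunday is April 5 and the fourth is April 26.
3 February 2020 falls between 2 September 2019 and 26 April 2020, so daylight saving is in effect and Irund Republic is at UTC+04:00.
17:30 Irund Republic − 4h = 13:30 UTC.
1 February 2020 is a Saturday, so the first Sunday is February 2 and the second is February 9.
1 November 2020 is a Sunday, so Sundays fall on 1, 8, 15, 22, 29; the last is November 29.
At the standard offset (UTC+05:30), 13:30 UTC + 5h30m = 19:00 Norove Zone standard time.
Daylight saving runs 9 February – 29 November; the standard-time date in Norove Zone, 3 February 2020, is outside that window, so Norove Zone is on standard time at UTC+05:30.
13:30 UTC + 5h30m = 19:00 Norove Zone.

19:00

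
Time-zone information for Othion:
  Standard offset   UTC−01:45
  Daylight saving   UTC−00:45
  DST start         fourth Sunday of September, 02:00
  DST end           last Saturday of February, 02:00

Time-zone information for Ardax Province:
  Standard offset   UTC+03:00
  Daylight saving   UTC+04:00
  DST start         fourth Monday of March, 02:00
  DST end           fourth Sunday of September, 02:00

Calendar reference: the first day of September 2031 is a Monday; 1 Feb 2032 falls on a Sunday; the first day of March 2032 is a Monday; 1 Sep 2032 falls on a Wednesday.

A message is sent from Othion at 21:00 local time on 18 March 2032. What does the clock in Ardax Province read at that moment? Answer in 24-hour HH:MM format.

1 September 2031 is a Monday, so the first Sunday is September 7 and the fourth is September 28.
1 February 2032 is a Sunday, so Saturdays fall on 7, 14, 21, 28; the last is February 28.
18 March 2032 does not fall between 28 September 2031 and 28 February 2032, so daylight saving is not in effect and Othion is at UTC−01:45.
21:00 Othion + 1h45m = 22:45 UTC.
1 March 2032 is a Monday, so the first Monday is March 1 and the fourth is March 22.
1 September 2032 is a Wednesday, so the first Sunday is September 5 and the fourth is September 26.
At the standard offset (UTC+03:00), 22:45 UTC + 3h = 01:45 Ardax Province standard time (rolling into the next day, 19 March 2032).
The standard-time date in Ardax Province, 19 March 2032, does not fall between 22 March and 26 September, so daylight saving is not in effect and Ardax Province is at UTC+03:00.
22:45 UTC + 3h = 01:45 Ardax Province (rolling into the next day, 19 March 2032).

01:45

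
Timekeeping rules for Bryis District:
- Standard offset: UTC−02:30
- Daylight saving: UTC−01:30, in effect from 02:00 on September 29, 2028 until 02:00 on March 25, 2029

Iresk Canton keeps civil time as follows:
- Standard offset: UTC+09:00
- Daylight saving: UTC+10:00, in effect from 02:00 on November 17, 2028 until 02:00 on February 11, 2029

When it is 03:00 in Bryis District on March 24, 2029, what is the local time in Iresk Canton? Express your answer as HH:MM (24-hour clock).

13:30

Daylight saving runs 29 September 2028 – 25 March 2029; March 24, 2029 is inside that window, so Bryis District is at UTC−01:30.
03:00 Bryis District + 1h30m = 04:30 UTC.
At the standard offset (UTC+09:00), 04:30 UTC + 9h = 13:30 Iresk Canton standard time.
The standard-time date in Iresk Canton, March 24, 2029, does not fall between 17 November 2028 and 11 February 2029, so daylight saving is not in effect and Iresk Canton is at UTC+09:00.
04:30 UTC + 9h = 13:30 Iresk Canton.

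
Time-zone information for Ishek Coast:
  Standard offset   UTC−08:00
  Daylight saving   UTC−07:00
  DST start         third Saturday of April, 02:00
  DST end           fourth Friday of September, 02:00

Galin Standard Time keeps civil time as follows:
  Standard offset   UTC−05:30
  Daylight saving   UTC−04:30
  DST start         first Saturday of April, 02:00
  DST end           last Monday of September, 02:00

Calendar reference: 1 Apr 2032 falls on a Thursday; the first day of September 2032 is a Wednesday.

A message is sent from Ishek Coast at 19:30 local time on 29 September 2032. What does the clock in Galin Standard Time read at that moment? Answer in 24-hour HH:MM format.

1 April 2032 is a Thursday, so the first Saturday is April 3 and the third is April 17.
1 September 2032 is a Wednesday, so the first Friday is September 3 and the fourth is September 24.
Daylight saving runs 17 April – 24 September; 29 September 2032 is outside that window, so Ishek Coast is on standard time at UTC−08:00.
19:30 Ishek Coast + 8h = 03:30 UTC (rolling into the next day, 30 September 2032).
1 April 2032 is a Thursday, so the first Saturday is April 3.
1 September 2032 is a Wednesday, so Mondays fall on 6, 13, 20, 27; the last is September 27.
At the standard offset (UTC−05:30), 03:30 UTC − 5h30m = 22:00 Galin Standard Time standard time (rolling into the previous day, 29 September 2032).
The standard-time date in Galin Standard Time, 29 September 2032, does not fall between 3 April and 27 September, so daylight saving is not in effect and Galin Standard Time is at UTC−05:30.
03:30 UTC − 5h30m = 22:00 Galin Standard Time (rolling into the previous day, 29 September 2032).

22:00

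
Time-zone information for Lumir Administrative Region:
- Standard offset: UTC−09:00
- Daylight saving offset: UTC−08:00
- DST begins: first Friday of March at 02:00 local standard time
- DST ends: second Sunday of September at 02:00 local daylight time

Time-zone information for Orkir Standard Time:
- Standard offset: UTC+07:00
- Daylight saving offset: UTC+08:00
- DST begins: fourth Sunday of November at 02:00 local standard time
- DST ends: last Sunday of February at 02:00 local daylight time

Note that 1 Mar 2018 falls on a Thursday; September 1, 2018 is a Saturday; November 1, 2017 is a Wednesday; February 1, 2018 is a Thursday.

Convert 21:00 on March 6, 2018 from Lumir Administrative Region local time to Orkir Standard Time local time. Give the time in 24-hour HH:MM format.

12:00

1 March 2018 is a Thursday, so the first Friday is March 2.
1 September 2018 is a Saturday, so the first Sunday is September 2 and the second is September 9.
March 6, 2018 lies within the daylight-saving period (2 March – 9 September), so Lumir Administrative Region is on daylight time, UTC−08:00.
21:00 Lumir Administrative Region + 8h = 05:00 UTC (rolling into the next day, 7 March 2018).
1 November 2017 is a Wednesday, so the first Sunday is November 5 and the fourth is November 26.
1 February 2018 is a Thursday, so Sundays fall on 4, 11, 18, 25; the last is February 25.
At the standard offset (UTC+07:00), 05:00 UTC + 7h = 12:00 Orkir Standard Time standard time.
The standard-time date in Orkir Standard Time, March 7, 2018, does not fall between 26 November 2017 and 25 February 2018, so daylight saving is not in effect and Orkir Standard Time is at UTC+07:00.
05:00 UTC + 7h = 12:00 Orkir Standard Time.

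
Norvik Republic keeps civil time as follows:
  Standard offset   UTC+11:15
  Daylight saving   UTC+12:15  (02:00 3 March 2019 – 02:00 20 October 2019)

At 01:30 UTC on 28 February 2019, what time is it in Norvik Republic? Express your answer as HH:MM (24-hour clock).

12:45

At the standard offset (UTC+11:15), 01:30 UTC + 11h15m = 12:45 Norvik Republic standard time.
The standard-time date in Norvik Republic, 28 February 2019, is outside the daylight-saving period (3 March – 20 October), so Norvik Republic is on standard time, UTC+11:15.
01:30 UTC + 11h15m = 12:45 local.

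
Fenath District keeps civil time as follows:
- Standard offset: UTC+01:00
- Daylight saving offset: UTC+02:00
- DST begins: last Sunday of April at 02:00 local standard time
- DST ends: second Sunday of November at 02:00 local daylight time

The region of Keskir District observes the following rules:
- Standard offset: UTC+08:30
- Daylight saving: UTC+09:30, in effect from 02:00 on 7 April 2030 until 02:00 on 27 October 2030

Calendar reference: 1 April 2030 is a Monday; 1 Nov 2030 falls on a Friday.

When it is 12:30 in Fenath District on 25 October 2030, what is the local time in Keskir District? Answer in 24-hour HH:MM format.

20:00

1 April 2030 is a Monday, so Sundays fall on 7, 14, 21, 28; the last is April 28.
1 November 2030 is a Friday, so the first Sunday is November 3 and the second is November 10.
25 October 2030 falls between 28 April and 10 November, so daylight saving is in effect and Fenath District is at UTC+02:00.
12:30 Fenath District − 2h = 10:30 UTC.
At the standard offset (UTC+08:30), 10:30 UTC + 8h30m = 19:00 Keskir District standard time.
Daylight saving runs 7 April – 27 October; the standard-time date in Keskir District, 25 October 2030, is inside that window, so Keskir District is at UTC+09:30.
10:30 UTC + 9h30m = 20:00 Keskir District.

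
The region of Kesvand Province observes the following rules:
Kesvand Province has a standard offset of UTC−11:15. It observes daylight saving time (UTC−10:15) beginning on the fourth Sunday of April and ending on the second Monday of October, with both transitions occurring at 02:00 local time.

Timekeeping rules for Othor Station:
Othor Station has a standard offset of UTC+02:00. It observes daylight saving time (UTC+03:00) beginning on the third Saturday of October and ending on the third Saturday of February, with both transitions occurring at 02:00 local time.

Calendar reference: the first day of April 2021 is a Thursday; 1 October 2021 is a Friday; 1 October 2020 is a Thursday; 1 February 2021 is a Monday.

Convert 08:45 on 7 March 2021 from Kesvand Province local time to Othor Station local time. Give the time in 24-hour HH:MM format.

22:00

1 April 2021 is a Thursday, so the first Sunday is April 4 and the fourth is April 25.
1 October 2021 is a Friday, so the first Monday is October 4 and the second is October 11.
7 March 2021 is outside the daylight-saving period (25 April – 11 October), so Kesvand Province is on standard time, UTC−11:15.
08:45 Kesvand Province + 11h15m = 20:00 UTC.
1 October 2020 is a Thursday, so the first Saturday is October 3 and the third is October 17.
1 February 2021 is a Monday, so the first Saturday is February 6 and the third is February 20.
At the standard offset (UTC+02:00), 20:00 UTC + 2h = 22:00 Othor Station standard time.
The standard-time date in Othor Station, 7 March 2021, is outside the daylight-saving period (17 October 2020 – 20 February 2021), so Othor Station is on standard time, UTC+02:00.
20:00 UTC + 2h = 22:00 Othor Station.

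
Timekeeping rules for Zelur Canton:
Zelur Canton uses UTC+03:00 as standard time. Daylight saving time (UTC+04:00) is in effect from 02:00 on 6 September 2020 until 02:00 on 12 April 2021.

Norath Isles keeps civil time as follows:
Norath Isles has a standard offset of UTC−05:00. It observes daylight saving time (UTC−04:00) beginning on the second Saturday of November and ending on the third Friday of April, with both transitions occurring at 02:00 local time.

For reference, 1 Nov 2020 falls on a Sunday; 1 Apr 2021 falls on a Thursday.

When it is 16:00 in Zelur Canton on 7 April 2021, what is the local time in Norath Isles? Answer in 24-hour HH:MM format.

7 April 2021 falls between 6 September 2020 and 12 April 2021, so daylight saving is in effect and Zelur Canton is at UTC+04:00.
16:00 Zelur Canton − 4h = 12:00 UTC.
1 November 2020 is a Sunday, so the first Saturday is November 7 and the second is November 14.
1 April 2021 is a Thursday, so the first Friday is April 2 and the third is April 16.
At the standard offset (UTC−05:00), 12:00 UTC − 5h = 07:00 Norath Isles standard time.
Daylight saving runs 14 November 2020 – 16 April 2021; the standard-time date in Norath Isles, 7 April 2021, is inside that window, so Norath Isles is at UTC−04:00.
12:00 UTC − 4h = 08:00 Norath Isles.

08:00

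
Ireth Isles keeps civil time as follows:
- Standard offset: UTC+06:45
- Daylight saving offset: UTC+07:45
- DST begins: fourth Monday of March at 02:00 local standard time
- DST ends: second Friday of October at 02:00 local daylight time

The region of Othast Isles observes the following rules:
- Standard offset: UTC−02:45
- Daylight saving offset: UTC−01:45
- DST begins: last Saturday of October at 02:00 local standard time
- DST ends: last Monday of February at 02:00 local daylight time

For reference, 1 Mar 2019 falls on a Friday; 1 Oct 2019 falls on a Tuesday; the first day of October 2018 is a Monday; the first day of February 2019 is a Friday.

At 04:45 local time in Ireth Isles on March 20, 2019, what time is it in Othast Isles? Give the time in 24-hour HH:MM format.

19:15

1 March 2019 is a Friday, so the first Monday is March 4 and the fourth is March 25.
1 October 2019 is a Tuesday, so the first Friday is October 4 and the second is October 11.
March 20, 2019 is outside the daylight-saving period (25 March – 11 October), so Ireth Isles is on standard time, UTC+06:45.
04:45 Ireth Isles − 6h45m = 22:00 UTC (rolling into the previous day, 19 March 2019).
1 October 2018 is a Monday, so Saturdays fall on 6, 13, 20, 27; the last is October 27.
1 February 2019 is a Friday, so Mondays fall on 4, 11, 18, 25; the last is February 25.
At the standard offset (UTC−02:45), 22:00 UTC − 2h45m = 19:15 Othast Isles standard time.
The standard-time date in Othast Isles, March 19, 2019, is outside the daylight-saving period (27 October 2018 – 25 February 2019), so Othast Isles is on standard time, UTC−02:45.
22:00 UTC − 2h45m = 19:15 Othast Isles.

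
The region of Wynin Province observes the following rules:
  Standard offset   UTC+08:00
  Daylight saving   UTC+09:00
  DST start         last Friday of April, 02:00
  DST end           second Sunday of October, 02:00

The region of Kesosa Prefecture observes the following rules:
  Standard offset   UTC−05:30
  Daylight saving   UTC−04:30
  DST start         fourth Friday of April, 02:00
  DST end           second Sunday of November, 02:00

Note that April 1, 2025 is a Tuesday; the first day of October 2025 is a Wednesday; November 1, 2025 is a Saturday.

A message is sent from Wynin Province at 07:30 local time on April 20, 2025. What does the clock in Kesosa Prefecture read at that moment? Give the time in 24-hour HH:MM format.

1 April 2025 is a Tuesday, so Fridays fall on 4, 11, 18, 25; the last is April 25.
1 October 2025 is a Wednesday, so the first Sunday is October 5 and the second is October 12.
April 20, 2025 is outside the daylight-saving period (25 April – 12 October), so Wynin Province is on standard time, UTC+08:00.
07:30 Wynin Province − 8h = 23:30 UTC (rolling into the previous day, 19 April 2025).
1 April 2025 is a Tuesday, so the first Friday is April 4 and the fourth is April 25.
1 November 2025 is a Saturday, so the first Sunday is November 2 and the second is November 9.
At the standard offset (UTC−05:30), 23:30 UTC − 5h30m = 18:00 Kesosa Prefecture standard time.
The standard-time date in Kesosa Prefecture, April 19, 2025, does not fall between 25 April and 9 November, so daylight saving is not in effect and Kesosa Prefecture is at UTC−05:30.
23:30 UTC − 5h30m = 18:00 Kesosa Prefecture.

18:00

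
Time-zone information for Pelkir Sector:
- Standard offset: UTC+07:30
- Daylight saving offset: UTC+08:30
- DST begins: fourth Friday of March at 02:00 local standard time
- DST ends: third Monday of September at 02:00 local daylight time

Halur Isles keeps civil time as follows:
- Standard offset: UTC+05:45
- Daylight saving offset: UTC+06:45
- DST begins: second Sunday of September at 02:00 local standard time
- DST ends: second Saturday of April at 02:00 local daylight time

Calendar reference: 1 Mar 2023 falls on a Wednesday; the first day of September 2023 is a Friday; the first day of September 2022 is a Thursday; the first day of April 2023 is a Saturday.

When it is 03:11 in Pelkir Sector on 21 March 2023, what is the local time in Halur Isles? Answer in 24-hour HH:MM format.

1 March 2023 is a Wednesday, so the first Friday is March 3 and the fourth is March 24.
1 September 2023 is a Friday, so the first Monday is September 4 and the third is September 18.
Daylight saving runs 24 March – 18 September; 21 March 2023 is outside that window, so Pelkir Sector is on standard time at UTC+07:30.
03:11 Pelkir Sector − 7h30m = 19:41 UTC (rolling into the previous day, 20 March 2023).
1 September 2022 is a Thursday, so the first Sunday is September 4 and the second is September 11.
1 April 2023 is a Saturday, so the first Saturday is April 1 and the second is April 8.
At the standard offset (UTC+05:45), 19:41 UTC + 5h45m = 01:26 Halur Isles standard time (rolling into the next day, 21 March 2023).
The standard-time date in Halur Isles, 21 March 2023, falls between 11 September 2022 and 8 April 2023, so daylight saving is in effect and Halur Isles is at UTC+06:45.
19:41 UTC + 6h45m = 02:26 Halur Isles (rolling into the next day, 21 March 2023).

02:26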